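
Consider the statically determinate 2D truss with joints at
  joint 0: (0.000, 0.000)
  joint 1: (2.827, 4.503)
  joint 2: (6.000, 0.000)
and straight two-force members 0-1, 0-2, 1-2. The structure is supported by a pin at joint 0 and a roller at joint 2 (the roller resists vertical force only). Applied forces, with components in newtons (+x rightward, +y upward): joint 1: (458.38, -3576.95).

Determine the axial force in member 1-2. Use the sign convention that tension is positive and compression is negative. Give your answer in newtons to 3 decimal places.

N=3 nodes, M=3 members, R=3 reactions → 2N=6, M+R=6
member 0 (0-1): L=5.3169, (cx,cy)=(0.5317,0.8469)
member 1 (0-2): L=6.0000, (cx,cy)=(1.0000,0.0000)
member 2 (1-2): L=5.5086, (cx,cy)=(0.5760,-0.8174)
solve A·x = −loads:
  F[0-1] = -1827.3025 N (compression)
  F[0-2] = +1429.9666 N (tension)
  F[1-2] = -2482.5554 N (compression)
  Rx@0 = -458.3800 N
  Ry@0 = +1547.5962 N
  Ry@2 = +2029.3538 N

-2482.555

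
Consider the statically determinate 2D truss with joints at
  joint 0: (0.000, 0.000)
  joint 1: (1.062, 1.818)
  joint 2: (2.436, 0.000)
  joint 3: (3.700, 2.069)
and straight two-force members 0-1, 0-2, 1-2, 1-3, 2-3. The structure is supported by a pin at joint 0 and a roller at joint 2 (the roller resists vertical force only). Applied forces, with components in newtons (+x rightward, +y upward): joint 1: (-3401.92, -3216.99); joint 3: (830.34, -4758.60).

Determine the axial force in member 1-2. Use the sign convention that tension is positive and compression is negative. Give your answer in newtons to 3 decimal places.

-2081.333

N=4 nodes, M=5 members, R=3 reactions → 2N=8, M+R=8
member 0 (0-1): L=2.1055, (cx,cy)=(0.5044,0.8635)
member 1 (0-2): L=2.4360, (cx,cy)=(1.0000,0.0000)
member 2 (1-2): L=2.2788, (cx,cy)=(0.6029,-0.7978)
member 3 (1-3): L=2.6499, (cx,cy)=(0.9955,0.0947)
member 4 (2-3): L=2.4246, (cx,cy)=(0.5213,0.8534)
solve A·x = −loads:
  F[0-1] = -1365.3978 N (compression)
  F[0-2] = -1882.8699 N (compression)
  F[1-2] = -2081.3331 N (compression)
  F[1-3] = +3986.0605 N (tension)
  F[2-3] = -6018.7972 N (compression)
  Rx@0 = +2571.5800 N
  Ry@0 = +1178.9782 N
  Ry@2 = +6796.6118 N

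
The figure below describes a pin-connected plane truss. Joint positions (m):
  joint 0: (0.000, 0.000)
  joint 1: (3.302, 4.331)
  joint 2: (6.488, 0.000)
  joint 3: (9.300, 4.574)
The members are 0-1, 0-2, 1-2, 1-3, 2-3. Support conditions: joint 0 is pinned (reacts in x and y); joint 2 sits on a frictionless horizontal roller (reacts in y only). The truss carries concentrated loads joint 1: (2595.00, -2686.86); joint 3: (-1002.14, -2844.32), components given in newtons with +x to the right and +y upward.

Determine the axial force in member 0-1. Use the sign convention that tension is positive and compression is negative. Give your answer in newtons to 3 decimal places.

1180.937

N=4 nodes, M=5 members, R=3 reactions → 2N=8, M+R=8
member 0 (0-1): L=5.4462, (cx,cy)=(0.6063,0.7952)
member 1 (0-2): L=6.4880, (cx,cy)=(1.0000,0.0000)
member 2 (1-2): L=5.3766, (cx,cy)=(0.5926,-0.8055)
member 3 (1-3): L=6.0029, (cx,cy)=(0.9992,0.0405)
member 4 (2-3): L=5.3692, (cx,cy)=(0.5237,0.8519)
solve A·x = −loads:
  F[0-1] = +1180.9372 N (tension)
  F[0-2] = +876.8606 N (tension)
  F[1-2] = -4462.9020 N (compression)
  F[1-3] = +766.1844 N (tension)
  F[2-3] = -3375.2487 N (compression)
  Rx@0 = -1592.8600 N
  Ry@0 = -939.1259 N
  Ry@2 = +6470.3059 N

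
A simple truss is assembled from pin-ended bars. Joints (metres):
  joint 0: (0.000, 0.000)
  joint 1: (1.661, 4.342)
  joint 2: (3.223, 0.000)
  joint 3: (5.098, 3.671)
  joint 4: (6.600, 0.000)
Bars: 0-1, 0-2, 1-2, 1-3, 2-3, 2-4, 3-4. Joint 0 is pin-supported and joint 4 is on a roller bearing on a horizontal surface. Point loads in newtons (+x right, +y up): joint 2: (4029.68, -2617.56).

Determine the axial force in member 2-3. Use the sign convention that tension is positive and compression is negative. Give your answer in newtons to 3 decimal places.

N=5 nodes, M=7 members, R=3 reactions → 2N=10, M+R=10
member 0 (0-1): L=4.6489, (cx,cy)=(0.3573,0.9340)
member 1 (0-2): L=3.2230, (cx,cy)=(1.0000,0.0000)
member 2 (1-2): L=4.6144, (cx,cy)=(0.3385,-0.9410)
member 3 (1-3): L=3.5019, (cx,cy)=(0.9815,-0.1916)
member 4 (2-3): L=4.1221, (cx,cy)=(0.4549,0.8906)
member 5 (2-4): L=3.3770, (cx,cy)=(1.0000,0.0000)
member 6 (3-4): L=3.9664, (cx,cy)=(0.3787,-0.9255)
solve A·x = −loads:
  F[0-1] = -1433.9707 N (compression)
  F[0-2] = +4542.0263 N (tension)
  F[1-2] = +1645.1906 N (tension)
  F[1-3] = -1089.4371 N (compression)
  F[2-3] = +1200.9208 N (tension)
  F[2-4] = +522.9962 N (tension)
  F[3-4] = -1381.0964 N (compression)
  Rx@0 = -4029.6800 N
  Ry@0 = +1339.3182 N
  Ry@4 = +1278.2418 N

1200.921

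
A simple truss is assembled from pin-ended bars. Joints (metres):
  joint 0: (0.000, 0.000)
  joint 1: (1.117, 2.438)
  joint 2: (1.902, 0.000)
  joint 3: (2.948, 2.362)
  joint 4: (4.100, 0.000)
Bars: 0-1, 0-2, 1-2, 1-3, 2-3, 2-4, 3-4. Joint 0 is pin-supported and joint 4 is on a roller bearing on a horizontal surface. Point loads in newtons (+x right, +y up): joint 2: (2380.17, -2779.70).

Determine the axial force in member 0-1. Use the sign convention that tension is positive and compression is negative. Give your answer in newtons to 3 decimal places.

-1639.150

N=5 nodes, M=7 members, R=3 reactions → 2N=10, M+R=10
member 0 (0-1): L=2.6817, (cx,cy)=(0.4165,0.9091)
member 1 (0-2): L=1.9020, (cx,cy)=(1.0000,0.0000)
member 2 (1-2): L=2.5613, (cx,cy)=(0.3065,-0.9519)
member 3 (1-3): L=1.8326, (cx,cy)=(0.9991,-0.0415)
member 4 (2-3): L=2.5832, (cx,cy)=(0.4049,0.9144)
member 5 (2-4): L=2.1980, (cx,cy)=(1.0000,0.0000)
member 6 (3-4): L=2.6280, (cx,cy)=(0.4384,-0.8988)
solve A·x = −loads:
  F[0-1] = -1639.1504 N (compression)
  F[0-2] = +3062.9192 N (tension)
  F[1-2] = +1616.9147 N (tension)
  F[1-3] = -1179.3311 N (compression)
  F[2-3] = +1356.8065 N (tension)
  F[2-4] = +628.9226 N (tension)
  F[3-4] = -1434.7051 N (compression)
  Rx@0 = -2380.1700 N
  Ry@0 = +1490.1904 N
  Ry@4 = +1289.5096 N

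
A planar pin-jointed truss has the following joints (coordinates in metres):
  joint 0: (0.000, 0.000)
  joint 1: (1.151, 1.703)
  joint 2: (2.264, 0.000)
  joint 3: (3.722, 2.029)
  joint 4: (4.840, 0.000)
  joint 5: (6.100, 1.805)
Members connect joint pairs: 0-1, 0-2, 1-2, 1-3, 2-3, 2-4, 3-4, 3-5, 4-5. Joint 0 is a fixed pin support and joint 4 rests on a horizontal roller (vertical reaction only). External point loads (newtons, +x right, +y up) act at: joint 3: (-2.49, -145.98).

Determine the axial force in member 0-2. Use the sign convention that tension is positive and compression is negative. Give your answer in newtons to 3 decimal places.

21.006

N=6 nodes, M=9 members, R=3 reactions → 2N=12, M+R=12
member 0 (0-1): L=2.0555, (cx,cy)=(0.5600,0.8285)
member 1 (0-2): L=2.2640, (cx,cy)=(1.0000,0.0000)
member 2 (1-2): L=2.0344, (cx,cy)=(0.5471,-0.8371)
member 3 (1-3): L=2.5916, (cx,cy)=(0.9921,0.1258)
member 4 (2-3): L=2.4985, (cx,cy)=(0.5835,0.8121)
member 5 (2-4): L=2.5760, (cx,cy)=(1.0000,0.0000)
member 6 (3-4): L=2.3166, (cx,cy)=(0.4826,-0.8758)
member 7 (3-5): L=2.3885, (cx,cy)=(0.9956,-0.0938)
member 8 (4-5): L=2.2013, (cx,cy)=(0.5724,0.8200)
solve A·x = −loads:
  F[0-1] = -41.9594 N (compression)
  F[0-2] = +21.0058 N (tension)
  F[1-2] = +35.0651 N (tension)
  F[1-3] = -43.0209 N (compression)
  F[2-3] = -36.1446 N (compression)
  F[2-4] = +61.2812 N (tension)
  F[3-4] = -126.9818 N (compression)
  F[3-5] = -0.0000 N (compression)
  F[4-5] = +0.0000 N (tension)
  Rx@0 = +2.4900 N
  Ry@0 = +34.7640 N
  Ry@4 = +111.2160 N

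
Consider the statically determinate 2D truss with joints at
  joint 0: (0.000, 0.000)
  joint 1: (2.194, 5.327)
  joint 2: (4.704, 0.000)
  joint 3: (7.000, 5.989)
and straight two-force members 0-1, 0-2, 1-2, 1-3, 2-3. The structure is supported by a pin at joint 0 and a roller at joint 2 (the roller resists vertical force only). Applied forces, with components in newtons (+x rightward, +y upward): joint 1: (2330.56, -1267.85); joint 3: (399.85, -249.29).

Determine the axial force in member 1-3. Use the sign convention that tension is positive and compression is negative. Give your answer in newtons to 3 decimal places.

527.979

N=4 nodes, M=5 members, R=3 reactions → 2N=8, M+R=8
member 0 (0-1): L=5.7611, (cx,cy)=(0.3808,0.9246)
member 1 (0-2): L=4.7040, (cx,cy)=(1.0000,0.0000)
member 2 (1-2): L=5.8887, (cx,cy)=(0.4262,-0.9046)
member 3 (1-3): L=4.8514, (cx,cy)=(0.9906,0.1365)
member 4 (2-3): L=6.4140, (cx,cy)=(0.3580,0.9337)
solve A·x = −loads:
  F[0-1] = +2804.8205 N (tension)
  F[0-2] = +1662.2547 N (tension)
  F[1-2] = -4188.8396 N (compression)
  F[1-3] = +527.9790 N (tension)
  F[2-3] = -344.1405 N (compression)
  Rx@0 = -2730.4100 N
  Ry@0 = -2593.4654 N
  Ry@2 = +4110.6054 N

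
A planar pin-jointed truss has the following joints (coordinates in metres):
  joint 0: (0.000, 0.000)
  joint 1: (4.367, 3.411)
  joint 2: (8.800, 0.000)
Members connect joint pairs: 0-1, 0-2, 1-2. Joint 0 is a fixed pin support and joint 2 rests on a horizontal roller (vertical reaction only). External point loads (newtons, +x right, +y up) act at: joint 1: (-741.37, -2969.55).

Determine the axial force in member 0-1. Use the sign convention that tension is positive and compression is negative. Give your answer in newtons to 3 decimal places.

-2896.981

N=3 nodes, M=3 members, R=3 reactions → 2N=6, M+R=6
member 0 (0-1): L=5.5413, (cx,cy)=(0.7881,0.6156)
member 1 (0-2): L=8.8000, (cx,cy)=(1.0000,0.0000)
member 2 (1-2): L=5.5934, (cx,cy)=(0.7925,-0.6098)
solve A·x = −loads:
  F[0-1] = -2896.9813 N (compression)
  F[0-2] = +1541.7042 N (tension)
  F[1-2] = -1945.2758 N (compression)
  Rx@0 = +741.3700 N
  Ry@0 = +1783.2759 N
  Ry@2 = +1186.2741 N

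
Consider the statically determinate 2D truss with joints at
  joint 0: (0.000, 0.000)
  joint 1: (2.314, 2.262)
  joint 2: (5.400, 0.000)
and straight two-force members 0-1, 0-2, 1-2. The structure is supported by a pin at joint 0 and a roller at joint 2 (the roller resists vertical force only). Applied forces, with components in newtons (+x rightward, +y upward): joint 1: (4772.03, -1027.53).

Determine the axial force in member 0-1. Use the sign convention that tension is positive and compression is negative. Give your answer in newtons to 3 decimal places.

N=3 nodes, M=3 members, R=3 reactions → 2N=6, M+R=6
member 0 (0-1): L=3.2359, (cx,cy)=(0.7151,0.6990)
member 1 (0-2): L=5.4000, (cx,cy)=(1.0000,0.0000)
member 2 (1-2): L=3.8262, (cx,cy)=(0.8065,-0.5912)
solve A·x = −loads:
  F[0-1] = +2019.5748 N (tension)
  F[0-2] = +3327.8403 N (tension)
  F[1-2] = -4126.0804 N (compression)
  Rx@0 = -4772.0300 N
  Ry@0 = -1411.7360 N
  Ry@2 = +2439.2660 N

2019.575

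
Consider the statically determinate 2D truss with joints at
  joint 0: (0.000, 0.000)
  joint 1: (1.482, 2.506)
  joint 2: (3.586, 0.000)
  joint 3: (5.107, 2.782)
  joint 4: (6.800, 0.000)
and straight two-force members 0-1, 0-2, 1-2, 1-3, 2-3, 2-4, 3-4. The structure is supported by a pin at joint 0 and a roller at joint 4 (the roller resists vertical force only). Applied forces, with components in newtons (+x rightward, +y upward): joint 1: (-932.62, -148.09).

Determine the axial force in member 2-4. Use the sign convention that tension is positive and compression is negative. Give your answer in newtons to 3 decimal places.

-189.518

N=5 nodes, M=7 members, R=3 reactions → 2N=10, M+R=10
member 0 (0-1): L=2.9114, (cx,cy)=(0.5090,0.8607)
member 1 (0-2): L=3.5860, (cx,cy)=(1.0000,0.0000)
member 2 (1-2): L=3.2721, (cx,cy)=(0.6430,-0.7659)
member 3 (1-3): L=3.6355, (cx,cy)=(0.9971,0.0759)
member 4 (2-3): L=3.1706, (cx,cy)=(0.4797,0.8774)
member 5 (2-4): L=3.2140, (cx,cy)=(1.0000,0.0000)
member 6 (3-4): L=3.2567, (cx,cy)=(0.5199,-0.8543)
solve A·x = −loads:
  F[0-1] = -533.8527 N (compression)
  F[0-2] = -660.8729 N (compression)
  F[1-2] = +443.9522 N (tension)
  F[1-3] = +376.4956 N (tension)
  F[2-3] = -387.5042 N (compression)
  F[2-4] = -189.5180 N (compression)
  F[3-4] = +364.5564 N (tension)
  Rx@0 = +932.6200 N
  Ry@0 = +459.5130 N
  Ry@4 = -311.4230 N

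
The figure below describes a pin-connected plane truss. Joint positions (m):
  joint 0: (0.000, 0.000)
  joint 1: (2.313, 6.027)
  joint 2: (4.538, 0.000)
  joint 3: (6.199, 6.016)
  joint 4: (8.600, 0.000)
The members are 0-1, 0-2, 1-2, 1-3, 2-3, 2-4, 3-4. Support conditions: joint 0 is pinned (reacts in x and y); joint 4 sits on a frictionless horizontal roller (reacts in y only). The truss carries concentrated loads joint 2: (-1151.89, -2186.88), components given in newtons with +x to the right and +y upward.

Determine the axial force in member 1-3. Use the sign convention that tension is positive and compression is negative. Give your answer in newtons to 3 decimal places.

-778.548

N=5 nodes, M=7 members, R=3 reactions → 2N=10, M+R=10
member 0 (0-1): L=6.4556, (cx,cy)=(0.3583,0.9336)
member 1 (0-2): L=4.5380, (cx,cy)=(1.0000,0.0000)
member 2 (1-2): L=6.4246, (cx,cy)=(0.3463,-0.9381)
member 3 (1-3): L=3.8860, (cx,cy)=(1.0000,-0.0028)
member 4 (2-3): L=6.2411, (cx,cy)=(0.2661,0.9639)
member 5 (2-4): L=4.0620, (cx,cy)=(1.0000,0.0000)
member 6 (3-4): L=6.4774, (cx,cy)=(0.3707,-0.9288)
solve A·x = −loads:
  F[0-1] = -1106.3727 N (compression)
  F[0-2] = -755.4834 N (compression)
  F[1-2] = +1103.4083 N (tension)
  F[1-3] = -778.5483 N (compression)
  F[2-3] = +1194.8496 N (tension)
  F[2-4] = +460.5485 N (tension)
  F[3-4] = -1242.4693 N (compression)
  Rx@0 = +1151.8900 N
  Ry@0 = +1032.9194 N
  Ry@4 = +1153.9606 N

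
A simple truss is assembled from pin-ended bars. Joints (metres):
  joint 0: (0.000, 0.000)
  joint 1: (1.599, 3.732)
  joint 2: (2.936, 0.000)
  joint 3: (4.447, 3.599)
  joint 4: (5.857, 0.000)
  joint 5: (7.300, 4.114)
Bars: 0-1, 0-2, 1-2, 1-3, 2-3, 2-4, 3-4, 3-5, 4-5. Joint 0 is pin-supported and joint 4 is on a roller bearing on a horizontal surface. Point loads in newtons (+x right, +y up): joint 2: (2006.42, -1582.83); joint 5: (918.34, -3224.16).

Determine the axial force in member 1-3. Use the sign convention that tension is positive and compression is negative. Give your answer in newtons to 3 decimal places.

N=6 nodes, M=9 members, R=3 reactions → 2N=12, M+R=12
member 0 (0-1): L=4.0601, (cx,cy)=(0.3938,0.9192)
member 1 (0-2): L=2.9360, (cx,cy)=(1.0000,0.0000)
member 2 (1-2): L=3.9643, (cx,cy)=(0.3373,-0.9414)
member 3 (1-3): L=2.8511, (cx,cy)=(0.9989,-0.0466)
member 4 (2-3): L=3.9033, (cx,cy)=(0.3871,0.9220)
member 5 (2-4): L=2.9210, (cx,cy)=(1.0000,0.0000)
member 6 (3-4): L=3.8653, (cx,cy)=(0.3648,-0.9311)
member 7 (3-5): L=2.8991, (cx,cy)=(0.9841,0.1776)
member 8 (4-5): L=4.3597, (cx,cy)=(0.3310,0.9436)
solve A·x = −loads:
  F[0-1] = +707.1527 N (tension)
  F[0-2] = +2646.2620 N (tension)
  F[1-2] = -716.2547 N (compression)
  F[1-3] = +520.6311 N (tension)
  F[2-3] = +2447.9757 N (tension)
  F[2-4] = -549.3508 N (compression)
  F[3-4] = -1973.9360 N (compression)
  F[3-5] = +2223.1002 N (tension)
  F[4-5] = -3835.2411 N (compression)
  Rx@0 = -2924.7600 N
  Ry@0 = -650.0029 N
  Ry@4 = +5456.9929 N

520.631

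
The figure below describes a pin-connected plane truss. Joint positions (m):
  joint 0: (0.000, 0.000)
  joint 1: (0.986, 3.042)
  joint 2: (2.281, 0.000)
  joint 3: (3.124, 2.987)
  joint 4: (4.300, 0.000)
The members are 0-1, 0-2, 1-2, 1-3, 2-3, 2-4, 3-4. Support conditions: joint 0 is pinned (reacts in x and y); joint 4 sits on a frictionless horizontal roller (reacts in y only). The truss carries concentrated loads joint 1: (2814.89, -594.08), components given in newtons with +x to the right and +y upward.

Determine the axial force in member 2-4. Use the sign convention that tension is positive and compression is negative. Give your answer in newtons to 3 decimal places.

N=5 nodes, M=7 members, R=3 reactions → 2N=10, M+R=10
member 0 (0-1): L=3.1978, (cx,cy)=(0.3083,0.9513)
member 1 (0-2): L=2.2810, (cx,cy)=(1.0000,0.0000)
member 2 (1-2): L=3.3062, (cx,cy)=(0.3917,-0.9201)
member 3 (1-3): L=2.1387, (cx,cy)=(0.9997,-0.0257)
member 4 (2-3): L=3.1037, (cx,cy)=(0.2716,0.9624)
member 5 (2-4): L=2.0190, (cx,cy)=(1.0000,0.0000)
member 6 (3-4): L=3.2102, (cx,cy)=(0.3663,-0.9305)
solve A·x = −loads:
  F[0-1] = +1612.0587 N (tension)
  F[0-2] = +2317.8335 N (tension)
  F[1-2] = -2272.4421 N (compression)
  F[1-3] = -1428.2099 N (compression)
  F[2-3] = +2172.5398 N (tension)
  F[2-4] = +837.6470 N (tension)
  F[3-4] = -2286.5504 N (compression)
  Rx@0 = -2814.8900 N
  Ry@0 = -1533.5149 N
  Ry@4 = +2127.5949 N

837.647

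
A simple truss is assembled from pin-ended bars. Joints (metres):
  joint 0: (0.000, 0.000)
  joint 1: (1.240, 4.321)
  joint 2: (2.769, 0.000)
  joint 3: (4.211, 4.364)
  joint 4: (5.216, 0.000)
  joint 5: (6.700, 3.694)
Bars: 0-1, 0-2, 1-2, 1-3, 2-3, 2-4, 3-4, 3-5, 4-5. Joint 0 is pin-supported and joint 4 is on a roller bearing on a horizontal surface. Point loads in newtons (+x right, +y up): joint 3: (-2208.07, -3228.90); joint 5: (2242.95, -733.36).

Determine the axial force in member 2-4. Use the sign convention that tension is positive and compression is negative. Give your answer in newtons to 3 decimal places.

683.717

N=6 nodes, M=9 members, R=3 reactions → 2N=12, M+R=12
member 0 (0-1): L=4.4954, (cx,cy)=(0.2758,0.9612)
member 1 (0-2): L=2.7690, (cx,cy)=(1.0000,0.0000)
member 2 (1-2): L=4.5835, (cx,cy)=(0.3336,-0.9427)
member 3 (1-3): L=2.9713, (cx,cy)=(0.9999,0.0145)
member 4 (2-3): L=4.5961, (cx,cy)=(0.3137,0.9495)
member 5 (2-4): L=2.4470, (cx,cy)=(1.0000,0.0000)
member 6 (3-4): L=4.4782, (cx,cy)=(0.2244,-0.9745)
member 7 (3-5): L=2.5776, (cx,cy)=(0.9656,-0.2599)
member 8 (4-5): L=3.9809, (cx,cy)=(0.3728,0.9279)
solve A·x = −loads:
  F[0-1] = -699.5511 N (compression)
  F[0-2] = +227.8423 N (tension)
  F[1-2] = +706.6856 N (tension)
  F[1-3] = -428.7467 N (compression)
  F[2-3] = -701.6345 N (compression)
  F[2-4] = +683.7170 N (tension)
  F[3-4] = -3255.9528 N (compression)
  F[3-5] = +2371.4448 N (tension)
  F[4-5] = -126.0303 N (compression)
  Rx@0 = -34.8800 N
  Ry@0 = +672.4115 N
  Ry@4 = +3289.8485 N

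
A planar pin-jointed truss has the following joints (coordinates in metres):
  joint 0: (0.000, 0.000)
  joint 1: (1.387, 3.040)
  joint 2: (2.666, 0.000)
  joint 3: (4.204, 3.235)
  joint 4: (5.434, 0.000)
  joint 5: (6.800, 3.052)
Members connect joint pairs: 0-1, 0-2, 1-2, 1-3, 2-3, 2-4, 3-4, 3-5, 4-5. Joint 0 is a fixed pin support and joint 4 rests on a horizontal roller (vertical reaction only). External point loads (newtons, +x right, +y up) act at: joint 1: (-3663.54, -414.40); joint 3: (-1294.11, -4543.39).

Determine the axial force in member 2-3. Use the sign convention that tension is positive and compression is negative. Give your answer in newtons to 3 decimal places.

-4158.345

N=6 nodes, M=9 members, R=3 reactions → 2N=12, M+R=12
member 0 (0-1): L=3.3415, (cx,cy)=(0.4151,0.9098)
member 1 (0-2): L=2.6660, (cx,cy)=(1.0000,0.0000)
member 2 (1-2): L=3.2981, (cx,cy)=(0.3878,-0.9217)
member 3 (1-3): L=2.8237, (cx,cy)=(0.9976,0.0691)
member 4 (2-3): L=3.5820, (cx,cy)=(0.4294,0.9031)
member 5 (2-4): L=2.7680, (cx,cy)=(1.0000,0.0000)
member 6 (3-4): L=3.4609, (cx,cy)=(0.3554,-0.9347)
member 7 (3-5): L=2.6024, (cx,cy)=(0.9975,-0.0703)
member 8 (4-5): L=3.3437, (cx,cy)=(0.4085,0.9127)
solve A·x = −loads:
  F[0-1] = -4569.2126 N (compression)
  F[0-2] = -3061.0258 N (compression)
  F[1-2] = +4074.3652 N (tension)
  F[1-3] = +187.3265 N (tension)
  F[2-3] = -4158.3452 N (compression)
  F[2-4] = +304.4794 N (tension)
  F[3-4] = -856.7363 N (compression)
  F[3-5] = -0.0000 N (compression)
  F[4-5] = +0.0000 N (tension)
  Rx@0 = +4957.6500 N
  Ry@0 = +4156.9845 N
  Ry@4 = +800.8055 N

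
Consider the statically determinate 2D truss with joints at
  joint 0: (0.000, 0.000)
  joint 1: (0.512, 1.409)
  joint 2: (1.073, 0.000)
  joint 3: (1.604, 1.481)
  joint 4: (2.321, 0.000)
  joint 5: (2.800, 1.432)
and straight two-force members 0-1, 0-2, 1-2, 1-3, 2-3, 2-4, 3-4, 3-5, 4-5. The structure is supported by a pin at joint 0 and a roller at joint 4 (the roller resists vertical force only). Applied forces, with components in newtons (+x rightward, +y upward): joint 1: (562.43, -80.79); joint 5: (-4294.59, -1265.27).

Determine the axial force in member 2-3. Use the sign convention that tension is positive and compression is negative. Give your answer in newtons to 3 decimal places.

-2009.907

N=6 nodes, M=9 members, R=3 reactions → 2N=12, M+R=12
member 0 (0-1): L=1.4991, (cx,cy)=(0.3415,0.9399)
member 1 (0-2): L=1.0730, (cx,cy)=(1.0000,0.0000)
member 2 (1-2): L=1.5166, (cx,cy)=(0.3699,-0.9291)
member 3 (1-3): L=1.0944, (cx,cy)=(0.9978,0.0658)
member 4 (2-3): L=1.5733, (cx,cy)=(0.3375,0.9413)
member 5 (2-4): L=1.2480, (cx,cy)=(1.0000,0.0000)
member 6 (3-4): L=1.6454, (cx,cy)=(0.4358,-0.9001)
member 7 (3-5): L=1.1970, (cx,cy)=(0.9992,-0.0409)
member 8 (4-5): L=1.5100, (cx,cy)=(0.3172,0.9484)
solve A·x = −loads:
  F[0-1] = -2245.0633 N (compression)
  F[0-2] = -2965.4062 N (compression)
  F[1-2] = +2036.4244 N (tension)
  F[1-3] = -2087.0039 N (compression)
  F[2-3] = -2009.9070 N (compression)
  F[2-4] = -1533.7565 N (compression)
  F[3-4] = +2428.4254 N (tension)
  F[3-5] = -3822.2274 N (compression)
  F[4-5] = -1499.1644 N (compression)
  Rx@0 = +3732.1600 N
  Ry@0 = +2110.0706 N
  Ry@4 = -764.0106 N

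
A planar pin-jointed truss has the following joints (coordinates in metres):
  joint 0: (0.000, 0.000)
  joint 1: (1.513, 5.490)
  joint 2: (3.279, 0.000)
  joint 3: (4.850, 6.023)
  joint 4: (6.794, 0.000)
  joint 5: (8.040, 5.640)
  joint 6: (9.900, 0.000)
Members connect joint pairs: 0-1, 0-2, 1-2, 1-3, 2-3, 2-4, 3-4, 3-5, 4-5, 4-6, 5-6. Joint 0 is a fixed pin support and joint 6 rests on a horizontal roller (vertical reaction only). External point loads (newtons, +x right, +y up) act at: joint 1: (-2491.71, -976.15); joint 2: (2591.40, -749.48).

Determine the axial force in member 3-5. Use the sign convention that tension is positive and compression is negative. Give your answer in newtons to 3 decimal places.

N=7 nodes, M=11 members, R=3 reactions → 2N=14, M+R=14
member 0 (0-1): L=5.6947, (cx,cy)=(0.2657,0.9641)
member 1 (0-2): L=3.2790, (cx,cy)=(1.0000,0.0000)
member 2 (1-2): L=5.7670, (cx,cy)=(0.3062,-0.9520)
member 3 (1-3): L=3.3793, (cx,cy)=(0.9875,0.1577)
member 4 (2-3): L=6.2245, (cx,cy)=(0.2524,0.9676)
member 5 (2-4): L=3.5150, (cx,cy)=(1.0000,0.0000)
member 6 (3-4): L=6.3290, (cx,cy)=(0.3072,-0.9517)
member 7 (3-5): L=3.2129, (cx,cy)=(0.9929,-0.1192)
member 8 (4-5): L=5.7760, (cx,cy)=(0.2157,0.9765)
member 9 (4-6): L=3.1060, (cx,cy)=(1.0000,0.0000)
member 10 (5-6): L=5.9388, (cx,cy)=(0.3132,-0.9497)
solve A·x = −loads:
  F[0-1] = -2811.0057 N (compression)
  F[0-2] = +846.5377 N (tension)
  F[1-2] = +2010.7715 N (tension)
  F[1-3] = +1143.4311 N (tension)
  F[2-3] = -1203.6616 N (compression)
  F[2-4] = -825.3277 N (compression)
  F[3-4] = +967.7252 N (tension)
  F[3-5] = +531.8740 N (tension)
  F[4-5] = -943.1497 N (compression)
  F[4-6] = -324.6248 N (compression)
  F[5-6] = +1036.4935 N (tension)
  Rx@0 = -99.6900 N
  Ry@0 = +2709.9763 N
  Ry@6 = -984.3463 N

531.874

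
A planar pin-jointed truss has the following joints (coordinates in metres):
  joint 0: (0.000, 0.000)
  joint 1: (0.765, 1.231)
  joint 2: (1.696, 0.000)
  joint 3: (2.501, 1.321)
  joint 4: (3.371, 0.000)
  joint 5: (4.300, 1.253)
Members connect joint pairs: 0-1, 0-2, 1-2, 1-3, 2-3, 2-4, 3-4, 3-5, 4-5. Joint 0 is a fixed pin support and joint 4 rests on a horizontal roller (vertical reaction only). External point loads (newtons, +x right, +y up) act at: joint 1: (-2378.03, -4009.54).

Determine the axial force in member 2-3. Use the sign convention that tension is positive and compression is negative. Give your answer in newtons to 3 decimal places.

51.915

N=6 nodes, M=9 members, R=3 reactions → 2N=12, M+R=12
member 0 (0-1): L=1.4493, (cx,cy)=(0.5278,0.8494)
member 1 (0-2): L=1.6960, (cx,cy)=(1.0000,0.0000)
member 2 (1-2): L=1.5434, (cx,cy)=(0.6032,-0.7976)
member 3 (1-3): L=1.7383, (cx,cy)=(0.9987,0.0518)
member 4 (2-3): L=1.5470, (cx,cy)=(0.5204,0.8539)
member 5 (2-4): L=1.6750, (cx,cy)=(1.0000,0.0000)
member 6 (3-4): L=1.5818, (cx,cy)=(0.5500,-0.8351)
member 7 (3-5): L=1.8003, (cx,cy)=(0.9993,-0.0378)
member 8 (4-5): L=1.5598, (cx,cy)=(0.5956,0.8033)
solve A·x = −loads:
  F[0-1] = -4671.8265 N (compression)
  F[0-2] = +87.8839 N (tension)
  F[1-2] = -55.5827 N (compression)
  F[1-3] = -54.4289 N (compression)
  F[2-3] = +51.9147 N (tension)
  F[2-4] = +27.3407 N (tension)
  F[3-4] = -49.7083 N (compression)
  F[3-5] = +0.0000 N (tension)
  F[4-5] = -0.0000 N (compression)
  Rx@0 = +2378.0300 N
  Ry@0 = +3968.0262 N
  Ry@4 = +41.5138 N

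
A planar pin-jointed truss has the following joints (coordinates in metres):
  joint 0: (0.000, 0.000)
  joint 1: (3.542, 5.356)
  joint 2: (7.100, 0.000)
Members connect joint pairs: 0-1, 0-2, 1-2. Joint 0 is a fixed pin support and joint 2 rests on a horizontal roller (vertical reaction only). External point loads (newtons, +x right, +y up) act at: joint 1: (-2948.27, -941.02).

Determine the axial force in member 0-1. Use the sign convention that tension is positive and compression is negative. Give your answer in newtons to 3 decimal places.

-3231.782

N=3 nodes, M=3 members, R=3 reactions → 2N=6, M+R=6
member 0 (0-1): L=6.4213, (cx,cy)=(0.5516,0.8341)
member 1 (0-2): L=7.1000, (cx,cy)=(1.0000,0.0000)
member 2 (1-2): L=6.4301, (cx,cy)=(0.5533,-0.8330)
solve A·x = −loads:
  F[0-1] = -3231.7819 N (compression)
  F[0-2] = -1165.6008 N (compression)
  F[1-2] = +2106.4985 N (tension)
  Rx@0 = +2948.2700 N
  Ry@0 = +2695.6455 N
  Ry@2 = -1754.6255 N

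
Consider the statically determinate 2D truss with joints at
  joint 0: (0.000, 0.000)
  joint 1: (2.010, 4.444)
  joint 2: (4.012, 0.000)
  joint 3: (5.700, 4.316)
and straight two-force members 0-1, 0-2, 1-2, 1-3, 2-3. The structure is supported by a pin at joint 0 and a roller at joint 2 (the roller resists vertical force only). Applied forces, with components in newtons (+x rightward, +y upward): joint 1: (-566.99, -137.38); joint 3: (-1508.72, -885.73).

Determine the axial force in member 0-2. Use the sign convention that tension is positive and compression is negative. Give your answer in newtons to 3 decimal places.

N=4 nodes, M=5 members, R=3 reactions → 2N=8, M+R=8
member 0 (0-1): L=4.8774, (cx,cy)=(0.4121,0.9111)
member 1 (0-2): L=4.0120, (cx,cy)=(1.0000,0.0000)
member 2 (1-2): L=4.8741, (cx,cy)=(0.4107,-0.9118)
member 3 (1-3): L=3.6922, (cx,cy)=(0.9994,-0.0347)
member 4 (2-3): L=4.6344, (cx,cy)=(0.3642,0.9313)
solve A·x = −loads:
  F[0-1] = -2136.8619 N (compression)
  F[0-2] = -1195.1027 N (compression)
  F[1-2] = +2028.3721 N (tension)
  F[1-3] = -1147.4405 N (compression)
  F[2-3] = -993.7748 N (compression)
  Rx@0 = +2075.7100 N
  Ry@0 = +1946.9745 N
  Ry@2 = -923.8645 N

-1195.103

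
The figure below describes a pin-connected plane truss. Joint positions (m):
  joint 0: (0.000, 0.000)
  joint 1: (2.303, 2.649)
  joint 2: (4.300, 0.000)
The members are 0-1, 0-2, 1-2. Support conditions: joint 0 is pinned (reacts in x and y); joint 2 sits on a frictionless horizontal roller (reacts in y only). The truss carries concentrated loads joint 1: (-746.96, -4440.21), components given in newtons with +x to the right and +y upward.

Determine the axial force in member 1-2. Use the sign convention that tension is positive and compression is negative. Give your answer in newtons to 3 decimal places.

-2401.875

N=3 nodes, M=3 members, R=3 reactions → 2N=6, M+R=6
member 0 (0-1): L=3.5101, (cx,cy)=(0.6561,0.7547)
member 1 (0-2): L=4.3000, (cx,cy)=(1.0000,0.0000)
member 2 (1-2): L=3.3174, (cx,cy)=(0.6020,-0.7985)
solve A·x = −loads:
  F[0-1] = -3342.2135 N (compression)
  F[0-2] = +1445.8700 N (tension)
  F[1-2] = -2401.8748 N (compression)
  Rx@0 = +746.9600 N
  Ry@0 = +2522.2782 N
  Ry@2 = +1917.9318 N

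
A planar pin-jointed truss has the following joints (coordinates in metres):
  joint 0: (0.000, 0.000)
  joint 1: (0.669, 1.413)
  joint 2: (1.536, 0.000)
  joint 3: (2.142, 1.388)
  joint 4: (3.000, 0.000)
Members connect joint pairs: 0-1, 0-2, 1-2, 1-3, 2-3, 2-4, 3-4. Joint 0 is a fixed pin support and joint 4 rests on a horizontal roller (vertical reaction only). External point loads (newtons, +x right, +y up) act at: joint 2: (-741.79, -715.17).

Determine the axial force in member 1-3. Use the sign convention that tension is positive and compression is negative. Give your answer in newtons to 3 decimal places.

N=5 nodes, M=7 members, R=3 reactions → 2N=10, M+R=10
member 0 (0-1): L=1.5634, (cx,cy)=(0.4279,0.9038)
member 1 (0-2): L=1.5360, (cx,cy)=(1.0000,0.0000)
member 2 (1-2): L=1.6578, (cx,cy)=(0.5230,-0.8523)
member 3 (1-3): L=1.4732, (cx,cy)=(0.9999,-0.0170)
member 4 (2-3): L=1.5145, (cx,cy)=(0.4001,0.9165)
member 5 (2-4): L=1.4640, (cx,cy)=(1.0000,0.0000)
member 6 (3-4): L=1.6318, (cx,cy)=(0.5258,-0.8506)
solve A·x = −loads:
  F[0-1] = -386.1438 N (compression)
  F[0-2] = -576.5508 N (compression)
  F[1-2] = +417.0979 N (tension)
  F[1-3] = -383.4309 N (compression)
  F[2-3] = +392.4451 N (tension)
  F[2-4] = +226.3482 N (tension)
  F[3-4] = -430.4786 N (compression)
  Rx@0 = +741.7900 N
  Ry@0 = +349.0030 N
  Ry@4 = +366.1670 N

-383.431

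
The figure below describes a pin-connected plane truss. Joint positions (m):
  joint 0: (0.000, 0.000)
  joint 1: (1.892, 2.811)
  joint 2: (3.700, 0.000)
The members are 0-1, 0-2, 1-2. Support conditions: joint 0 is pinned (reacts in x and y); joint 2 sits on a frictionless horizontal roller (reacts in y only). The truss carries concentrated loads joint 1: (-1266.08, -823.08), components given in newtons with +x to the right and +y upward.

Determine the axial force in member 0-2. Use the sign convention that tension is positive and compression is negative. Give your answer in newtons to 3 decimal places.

-347.962

N=3 nodes, M=3 members, R=3 reactions → 2N=6, M+R=6
member 0 (0-1): L=3.3884, (cx,cy)=(0.5584,0.8296)
member 1 (0-2): L=3.7000, (cx,cy)=(1.0000,0.0000)
member 2 (1-2): L=3.3422, (cx,cy)=(0.5410,-0.8411)
solve A·x = −loads:
  F[0-1] = -1644.2760 N (compression)
  F[0-2] = -347.9616 N (compression)
  F[1-2] = +643.2367 N (tension)
  Rx@0 = +1266.0800 N
  Ry@0 = +1364.0755 N
  Ry@2 = -540.9955 N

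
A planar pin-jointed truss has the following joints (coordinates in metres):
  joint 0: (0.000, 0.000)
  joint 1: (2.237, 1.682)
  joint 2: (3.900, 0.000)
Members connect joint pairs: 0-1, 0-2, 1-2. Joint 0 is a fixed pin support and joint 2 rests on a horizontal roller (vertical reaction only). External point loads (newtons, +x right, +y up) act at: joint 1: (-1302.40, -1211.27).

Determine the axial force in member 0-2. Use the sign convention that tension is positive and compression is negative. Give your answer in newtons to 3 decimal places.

N=3 nodes, M=3 members, R=3 reactions → 2N=6, M+R=6
member 0 (0-1): L=2.7988, (cx,cy)=(0.7993,0.6010)
member 1 (0-2): L=3.9000, (cx,cy)=(1.0000,0.0000)
member 2 (1-2): L=2.3653, (cx,cy)=(0.7031,-0.7111)
solve A·x = −loads:
  F[0-1] = -1794.0948 N (compression)
  F[0-2] = +131.5671 N (tension)
  F[1-2] = -187.1299 N (compression)
  Rx@0 = +1302.4000 N
  Ry@0 = +1078.1997 N
  Ry@2 = +133.0703 N

131.567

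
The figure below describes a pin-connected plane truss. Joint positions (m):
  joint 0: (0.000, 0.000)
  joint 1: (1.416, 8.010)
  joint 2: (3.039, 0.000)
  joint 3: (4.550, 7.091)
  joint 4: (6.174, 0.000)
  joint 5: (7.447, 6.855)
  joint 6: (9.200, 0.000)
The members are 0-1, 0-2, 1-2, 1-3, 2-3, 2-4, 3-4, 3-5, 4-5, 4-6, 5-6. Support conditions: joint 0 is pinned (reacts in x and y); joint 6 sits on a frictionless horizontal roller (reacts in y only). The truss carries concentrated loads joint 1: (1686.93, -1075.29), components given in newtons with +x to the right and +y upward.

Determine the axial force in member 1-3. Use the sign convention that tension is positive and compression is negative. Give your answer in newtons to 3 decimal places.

N=7 nodes, M=11 members, R=3 reactions → 2N=14, M+R=14
member 0 (0-1): L=8.1342, (cx,cy)=(0.1741,0.9847)
member 1 (0-2): L=3.0390, (cx,cy)=(1.0000,0.0000)
member 2 (1-2): L=8.1728, (cx,cy)=(0.1986,-0.9801)
member 3 (1-3): L=3.2660, (cx,cy)=(0.9596,-0.2814)
member 4 (2-3): L=7.2502, (cx,cy)=(0.2084,0.9780)
member 5 (2-4): L=3.1350, (cx,cy)=(1.0000,0.0000)
member 6 (3-4): L=7.2746, (cx,cy)=(0.2232,-0.9748)
member 7 (3-5): L=2.9066, (cx,cy)=(0.9967,-0.0812)
member 8 (4-5): L=6.9722, (cx,cy)=(0.1826,0.9832)
member 9 (4-6): L=3.0260, (cx,cy)=(1.0000,0.0000)
member 10 (5-6): L=7.0756, (cx,cy)=(0.2478,-0.9688)
solve A·x = −loads:
  F[0-1] = +567.6069 N (tension)
  F[0-2] = +1588.1211 N (tension)
  F[1-2] = -1267.5987 N (compression)
  F[1-3] = -1392.6650 N (compression)
  F[2-3] = +1270.2445 N (tension)
  F[2-4] = +1071.6643 N (tension)
  F[3-4] = -1617.1508 N (compression)
  F[3-5] = -713.0011 N (compression)
  F[4-5] = +1603.2889 N (tension)
  F[4-6] = +417.9148 N (tension)
  F[5-6] = -1686.8200 N (compression)
  Rx@0 = -1686.9300 N
  Ry@0 = -558.9404 N
  Ry@6 = +1634.2304 N

-1392.665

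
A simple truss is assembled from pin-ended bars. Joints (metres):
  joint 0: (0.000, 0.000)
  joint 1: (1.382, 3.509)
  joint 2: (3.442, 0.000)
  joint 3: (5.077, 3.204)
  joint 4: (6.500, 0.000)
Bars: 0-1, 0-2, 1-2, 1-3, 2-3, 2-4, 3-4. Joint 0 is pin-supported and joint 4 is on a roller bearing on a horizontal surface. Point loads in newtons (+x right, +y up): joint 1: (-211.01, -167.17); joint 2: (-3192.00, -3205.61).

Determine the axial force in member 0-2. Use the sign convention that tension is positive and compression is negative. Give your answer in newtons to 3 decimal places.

-2712.342

N=5 nodes, M=7 members, R=3 reactions → 2N=10, M+R=10
member 0 (0-1): L=3.7713, (cx,cy)=(0.3664,0.9304)
member 1 (0-2): L=3.4420, (cx,cy)=(1.0000,0.0000)
member 2 (1-2): L=4.0690, (cx,cy)=(0.5063,-0.8624)
member 3 (1-3): L=3.7076, (cx,cy)=(0.9966,-0.0823)
member 4 (2-3): L=3.5971, (cx,cy)=(0.4545,0.8907)
member 5 (2-4): L=3.0580, (cx,cy)=(1.0000,0.0000)
member 6 (3-4): L=3.5058, (cx,cy)=(0.4059,-0.9139)
solve A·x = −loads:
  F[0-1] = -1884.7631 N (compression)
  F[0-2] = -2712.3423 N (compression)
  F[1-2] = +1981.6054 N (tension)
  F[1-3] = -1487.9245 N (compression)
  F[2-3] = +1680.3354 N (tension)
  F[2-4] = +719.1052 N (tension)
  F[3-4] = -1771.6303 N (compression)
  Rx@0 = +3403.0100 N
  Ry@0 = +1753.6562 N
  Ry@4 = +1619.1238 N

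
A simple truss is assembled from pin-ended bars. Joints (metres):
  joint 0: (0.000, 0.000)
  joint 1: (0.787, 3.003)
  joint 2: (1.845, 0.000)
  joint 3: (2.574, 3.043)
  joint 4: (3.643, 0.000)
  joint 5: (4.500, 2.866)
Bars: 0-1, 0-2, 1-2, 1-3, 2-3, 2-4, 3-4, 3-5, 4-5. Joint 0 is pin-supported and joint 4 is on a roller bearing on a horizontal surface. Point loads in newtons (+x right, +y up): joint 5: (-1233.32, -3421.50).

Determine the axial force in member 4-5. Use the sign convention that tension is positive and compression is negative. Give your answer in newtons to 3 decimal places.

N=6 nodes, M=9 members, R=3 reactions → 2N=12, M+R=12
member 0 (0-1): L=3.1044, (cx,cy)=(0.2535,0.9673)
member 1 (0-2): L=1.8450, (cx,cy)=(1.0000,0.0000)
member 2 (1-2): L=3.1839, (cx,cy)=(0.3323,-0.9432)
member 3 (1-3): L=1.7874, (cx,cy)=(0.9997,0.0224)
member 4 (2-3): L=3.1291, (cx,cy)=(0.2330,0.9725)
member 5 (2-4): L=1.7980, (cx,cy)=(1.0000,0.0000)
member 6 (3-4): L=3.2253, (cx,cy)=(0.3314,-0.9435)
member 7 (3-5): L=1.9341, (cx,cy)=(0.9958,-0.0915)
member 8 (4-5): L=2.9914, (cx,cy)=(0.2865,0.9581)
solve A·x = −loads:
  F[0-1] = -170.9622 N (compression)
  F[0-2] = -1189.9794 N (compression)
  F[1-2] = +172.9485 N (tension)
  F[1-3] = -100.8357 N (compression)
  F[2-3] = -167.7364 N (compression)
  F[2-4] = -1093.4313 N (compression)
  F[3-4] = +195.2135 N (tension)
  F[3-5] = -205.4526 N (compression)
  F[4-5] = -3590.8163 N (compression)
  Rx@0 = +1233.3200 N
  Ry@0 = +165.3773 N
  Ry@4 = +3256.1227 N

-3590.816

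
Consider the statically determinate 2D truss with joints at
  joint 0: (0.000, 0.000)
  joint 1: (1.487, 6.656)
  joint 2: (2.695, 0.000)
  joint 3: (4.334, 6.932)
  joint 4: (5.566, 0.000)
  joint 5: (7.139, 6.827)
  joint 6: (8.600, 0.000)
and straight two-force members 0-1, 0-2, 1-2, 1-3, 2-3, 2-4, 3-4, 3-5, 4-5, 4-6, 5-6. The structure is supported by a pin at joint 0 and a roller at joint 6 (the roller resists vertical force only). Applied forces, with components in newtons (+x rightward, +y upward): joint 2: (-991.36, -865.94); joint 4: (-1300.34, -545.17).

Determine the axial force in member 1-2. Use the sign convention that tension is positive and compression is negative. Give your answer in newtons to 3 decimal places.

N=7 nodes, M=11 members, R=3 reactions → 2N=14, M+R=14
member 0 (0-1): L=6.8201, (cx,cy)=(0.2180,0.9759)
member 1 (0-2): L=2.6950, (cx,cy)=(1.0000,0.0000)
member 2 (1-2): L=6.7647, (cx,cy)=(0.1786,-0.9839)
member 3 (1-3): L=2.8603, (cx,cy)=(0.9953,0.0965)
member 4 (2-3): L=7.1231, (cx,cy)=(0.2301,0.9732)
member 5 (2-4): L=2.8710, (cx,cy)=(1.0000,0.0000)
member 6 (3-4): L=7.0406, (cx,cy)=(0.1750,-0.9846)
member 7 (3-5): L=2.8070, (cx,cy)=(0.9993,-0.0374)
member 8 (4-5): L=7.0059, (cx,cy)=(0.2245,0.9745)
member 9 (4-6): L=3.0340, (cx,cy)=(1.0000,0.0000)
member 10 (5-6): L=6.9816, (cx,cy)=(0.2093,-0.9779)
solve A·x = −loads:
  F[0-1] = -806.3080 N (compression)
  F[0-2] = -2115.8986 N (compression)
  F[1-2] = +768.9144 N (tension)
  F[1-3] = -314.5769 N (compression)
  F[2-3] = +112.4005 N (tension)
  F[2-4] = -1013.0939 N (compression)
  F[3-4] = -69.8124 N (compression)
  F[3-5] = -275.2226 N (compression)
  F[4-5] = +629.9901 N (tension)
  F[4-6] = +133.5809 N (tension)
  F[5-6] = -638.3339 N (compression)
  Rx@0 = +2291.7000 N
  Ry@0 = +786.9095 N
  Ry@6 = +624.2005 N

768.914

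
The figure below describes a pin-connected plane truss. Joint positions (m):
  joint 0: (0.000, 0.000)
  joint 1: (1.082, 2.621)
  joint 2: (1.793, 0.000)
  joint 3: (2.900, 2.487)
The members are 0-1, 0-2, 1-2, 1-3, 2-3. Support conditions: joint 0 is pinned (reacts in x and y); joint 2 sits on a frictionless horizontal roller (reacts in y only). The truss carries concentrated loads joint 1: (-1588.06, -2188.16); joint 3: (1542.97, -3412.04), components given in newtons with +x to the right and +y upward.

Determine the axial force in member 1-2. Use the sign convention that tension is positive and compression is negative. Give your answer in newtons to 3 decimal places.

-3589.539

N=4 nodes, M=5 members, R=3 reactions → 2N=8, M+R=8
member 0 (0-1): L=2.8356, (cx,cy)=(0.3816,0.9243)
member 1 (0-2): L=1.7930, (cx,cy)=(1.0000,0.0000)
member 2 (1-2): L=2.7157, (cx,cy)=(0.2618,-0.9651)
member 3 (1-3): L=1.8229, (cx,cy)=(0.9973,-0.0735)
member 4 (2-3): L=2.7222, (cx,cy)=(0.4066,0.9136)
solve A·x = −loads:
  F[0-1] = +1144.2536 N (tension)
  F[0-2] = -481.7181 N (compression)
  F[1-2] = -3589.5393 N (compression)
  F[1-3] = +2972.5018 N (tension)
  F[2-3] = -3495.6138 N (compression)
  Rx@0 = +45.0900 N
  Ry@0 = -1057.6730 N
  Ry@2 = +6657.8730 N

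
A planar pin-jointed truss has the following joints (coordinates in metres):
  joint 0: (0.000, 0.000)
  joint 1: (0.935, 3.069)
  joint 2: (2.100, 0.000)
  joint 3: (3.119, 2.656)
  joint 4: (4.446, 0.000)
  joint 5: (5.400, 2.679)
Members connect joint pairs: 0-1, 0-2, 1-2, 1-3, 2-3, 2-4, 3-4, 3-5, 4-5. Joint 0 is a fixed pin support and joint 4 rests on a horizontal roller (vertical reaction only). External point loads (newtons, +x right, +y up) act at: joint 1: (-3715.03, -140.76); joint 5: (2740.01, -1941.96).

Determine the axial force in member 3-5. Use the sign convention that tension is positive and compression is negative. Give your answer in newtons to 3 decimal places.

N=6 nodes, M=9 members, R=3 reactions → 2N=12, M+R=12
member 0 (0-1): L=3.2083, (cx,cy)=(0.2914,0.9566)
member 1 (0-2): L=2.1000, (cx,cy)=(1.0000,0.0000)
member 2 (1-2): L=3.2827, (cx,cy)=(0.3549,-0.9349)
member 3 (1-3): L=2.2227, (cx,cy)=(0.9826,-0.1858)
member 4 (2-3): L=2.8448, (cx,cy)=(0.3582,0.9336)
member 5 (2-4): L=2.3460, (cx,cy)=(1.0000,0.0000)
member 6 (3-4): L=2.9691, (cx,cy)=(0.4469,-0.8946)
member 7 (3-5): L=2.2811, (cx,cy)=(0.9999,0.0101)
member 8 (4-5): L=2.8438, (cx,cy)=(0.3355,0.9421)
solve A·x = −loads:
  F[0-1] = -635.4378 N (compression)
  F[0-2] = -789.8315 N (compression)
  F[1-2] = -230.9392 N (compression)
  F[1-3] = +3675.8116 N (tension)
  F[2-3] = +231.2516 N (tension)
  F[2-4] = -954.6249 N (compression)
  F[3-4] = +560.9673 N (tension)
  F[3-5] = +3444.0889 N (tension)
  F[4-5] = -2098.2774 N (compression)
  Rx@0 = +975.0200 N
  Ry@0 = +607.8540 N
  Ry@4 = +1474.8660 N

3444.089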